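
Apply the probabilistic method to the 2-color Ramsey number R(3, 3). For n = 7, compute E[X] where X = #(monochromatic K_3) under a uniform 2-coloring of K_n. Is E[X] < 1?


E[X] = C(7, 3) · 2^{1 − 3} = 35 · 2^{−2} = 35/4.
As a reduced fraction: E[X] = 35/4 ≈ 8.750.
Is E[X] < 1? NO.
Since E[X] ≥ 1, the first-moment bound is inconclusive at n = 7; it does NOT by itself certify R(3, 3) > 7.

E[X] = 35/4 ≈ 8.750; E[X] ≥ 1; first-moment method inconclusive here.


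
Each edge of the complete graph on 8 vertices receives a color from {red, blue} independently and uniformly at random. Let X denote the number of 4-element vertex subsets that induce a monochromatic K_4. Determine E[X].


Let X = Σ_S X_S over the C(8, 4) = 70 subsets S of size 4, where X_S = 1 if the K_4 on S is monochromatic.
For a fixed S, the K_4 on S has C(4, 2) = 6 edges. P[all 6 edges red] = (1/2)^6, and likewise for blue, so P[monochromatic] = 2·(1/2)^6 = 2^{1 − 6} = 1/32.
Summing: E[X] = C(8, 4) · 2^{1 − 6} = 70 · 1/32 = 35/16.
Numerically: E[X] ≈ 2.18750.

E[X] = C(8,4)·2^(1−C(4,2)) = 35/16 ≈ 2.18750.


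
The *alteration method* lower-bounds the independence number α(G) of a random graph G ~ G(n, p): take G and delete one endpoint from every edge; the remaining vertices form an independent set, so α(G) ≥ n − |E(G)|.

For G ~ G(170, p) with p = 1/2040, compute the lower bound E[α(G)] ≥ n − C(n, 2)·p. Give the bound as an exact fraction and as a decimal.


E[|E(G)|] = C(170, 2)·p = 14365 · (1/2040) = 169/24.
E[α(G)] ≥ n − E[|E(G)|] = 170 − 169/24 = 3911/24.
Numerically: ≈ 162.95833.
(This is only a lower bound; the true E[α(G)] may be larger.)

E[α(G)] ≥ 3911/24 ≈ 162.95833.


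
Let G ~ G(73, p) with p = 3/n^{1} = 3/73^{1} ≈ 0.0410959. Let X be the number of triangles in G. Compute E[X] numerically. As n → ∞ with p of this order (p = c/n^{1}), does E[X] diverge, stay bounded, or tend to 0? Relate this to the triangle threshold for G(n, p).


Number of potential triangles: C(73, 3) = 62196.
Each occurs with probability p³ ≈ (0.0410959)³ ≈ 6.94057072e-05.
By linearity: E[X] = C(73, 3)·p³ ≈ 62196 · 6.94057072e-05 ≈ 4.316757.
Here α = 1, so p = 3/n is exactly at the triangle threshold p ~ 1/n. Asymptotically E[X] → c³/6 = 3³/6 = 9/2 ≈ 4.500000, a bounded constant. In this regime the triangle count is asymptotically Poisson(c³/6).

E[X] ≈ 4.316757; in regime p = Θ(1/n^{1}) E[X] stays bounded (at the triangle threshold p ~ 1/n).


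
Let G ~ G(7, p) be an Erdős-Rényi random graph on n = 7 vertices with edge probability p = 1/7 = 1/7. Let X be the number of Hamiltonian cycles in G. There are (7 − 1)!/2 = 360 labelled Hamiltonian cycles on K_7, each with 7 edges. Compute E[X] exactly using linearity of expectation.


K_7 has (7 − 1)!/2 = 360 labelled Hamiltonian cycles.
For each such Hamiltonian cycle H, let X_H = 1 if all 7 edges of H are present in G. Then P[X_H = 1] = p^{7} = (1/7)^{7} = 1/823543.
Summing the indicators: E[X] = Σ_H E[X_H] = 360 · p^{7} = 360 · 1/823543 = 360/823543.
Numerically: E[X] ≈ 0.0004371.

E[X] = 360 · (1/7)^{7} = 360/823543 ≈ 0.0004371.


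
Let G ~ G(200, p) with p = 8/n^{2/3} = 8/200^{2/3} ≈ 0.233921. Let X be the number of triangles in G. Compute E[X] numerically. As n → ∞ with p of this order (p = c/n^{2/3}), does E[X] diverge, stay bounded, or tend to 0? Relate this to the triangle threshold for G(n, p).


Number of potential triangles: C(200, 3) = 1313400.
Each occurs with probability p³ ≈ (0.233921)³ ≈ 1.28000000e-02.
By linearity: E[X] = C(200, 3)·p³ ≈ 1313400 · 1.28000000e-02 ≈ 16811.520000.
Since α = 2/3 < 1, p = c/n^{2/3} ≫ 1/n is above the triangle threshold p ~ 1/n. Asymptotically E[X] ~ (c³/6)·n^{3(1−α)} = (8³/6)·n^{1} → ∞; triangles are abundant w.h.p.

E[X] ≈ 16811.520000; in regime p = Θ(1/n^{2/3}) E[X] diverges (above the triangle threshold p ~ 1/n).


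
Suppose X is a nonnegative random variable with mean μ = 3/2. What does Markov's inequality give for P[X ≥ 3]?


μ = E[X] = 3/2, a = 3.
Markov: P[X ≥ 3] ≤ μ/a = (3/2)/3 = 1/2.
Numerically: ≈ 0.500000.
(Since a = 3 > μ = 1.500000, the bound 1/2 is < 1 and informative.)

P[X ≥ 3] ≤ 1/2 ≈ 0.500000.


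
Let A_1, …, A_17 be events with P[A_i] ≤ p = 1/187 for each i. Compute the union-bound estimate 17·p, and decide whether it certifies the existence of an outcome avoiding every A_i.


Union bound: P[∪_{i=1}^{17} A_i] ≤ Σ_i P[A_i] ≤ 17·p = 17·(1/187) = 1/11.
Numerically: 1/11 ≈ 0.09091.
Is 1/11 < 1? YES.
Since P[∪ A_i] ≤ 1/11 < 1, the complement has P[∩ A_i^c] ≥ 1 − 1/11 = 10/11 > 0, so some outcome avoids every A_i.

17·p = 1/11 ≈ 0.09091; existence CERTIFIED by the union bound.


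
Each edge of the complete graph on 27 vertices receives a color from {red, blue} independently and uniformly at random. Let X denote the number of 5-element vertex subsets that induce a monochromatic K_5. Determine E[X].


Let X = Σ_S X_S over the C(27, 5) = 80730 subsets S of size 5, where X_S = 1 if the K_5 on S is monochromatic.
For a fixed S, the K_5 on S has C(5, 2) = 10 edges. P[all 10 edges red] = (1/2)^10, and likewise for blue, so P[monochromatic] = 2·(1/2)^10 = 2^{1 − 10} = 1/512.
By linearity: E[X] = C(27, 5) · 2^{1 − 10} = 80730 · 1/512 = 40365/256.
Numerically: E[X] ≈ 157.675781.

E[X] = C(27,5)·2^(1−C(5,2)) = 40365/256 ≈ 157.675781.


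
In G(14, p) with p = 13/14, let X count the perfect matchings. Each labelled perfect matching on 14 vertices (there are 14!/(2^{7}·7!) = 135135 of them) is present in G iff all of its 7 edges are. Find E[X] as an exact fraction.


K_14 has 14!/(2^{7}·7!) = 135135 labelled perfect matchings.
For each such perfect matching H, let X_H = 1 if all 7 edges of H are present in G. Then P[X_H = 1] = p^{7} = (13/14)^{7} = 62748517/105413504.
By linearity: E[X] = Σ_H E[X_H] = 135135 · p^{7} = 135135 · 62748517/105413504 = 1211360120685/15059072.
Numerically: E[X] ≈ 8.04e+04.

E[X] = 135135 · (13/14)^{7} = 1211360120685/15059072 ≈ 8.04e+04.


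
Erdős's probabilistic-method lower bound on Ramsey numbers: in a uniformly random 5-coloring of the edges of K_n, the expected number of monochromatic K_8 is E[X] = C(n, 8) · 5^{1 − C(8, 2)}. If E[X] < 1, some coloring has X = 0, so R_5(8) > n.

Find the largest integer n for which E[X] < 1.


We need C(n, 8) · 5^{1 − 28} < 1, i.e. C(n, 8) < 5^{28 − 1} = 7450580596923828125.
Check values of n near the boundary:
  n = 858: C(858, 8) = 7049584530256467771; 7049584530256467771 < 7450580596923828125? YES
  n = 859: C(859, 8) = 7115855595170747139; 7115855595170747139 < 7450580596923828125? YES
  n = 860: C(860, 8) = 7182671140665308145; 7182671140665308145 < 7450580596923828125? YES
  n = 861: C(861, 8) = 7250034996615275865; 7250034996615275865 < 7450580596923828125? YES
  n = 862: C(862, 8) = 7317951015318931845; 7317951015318931845 < 7450580596923828125? YES
  n = 863: C(863, 8) = 7386423071602617757; 7386423071602617757 < 7450580596923828125? YES
  n = 864: C(864, 8) = 7455455062926006708; 7455455062926006708 < 7450580596923828125? NO
  n = 865: C(865, 8) = 7525050909487743060; 7525050909487743060 < 7450580596923828125? NO
  n = 866: C(866, 8) = 7595214554331451620; 7595214554331451620 < 7450580596923828125? NO
The largest n with C(n, 8) < 7450580596923828125 is n = 863 (where E[X] = 7386423071602617757/7450580596923828125 ≈ 0.9914). Hence R_5(8) > 863, i.e. R_5(8) ≥ 864.

Largest n = 863; hence R_5(8) > 863.


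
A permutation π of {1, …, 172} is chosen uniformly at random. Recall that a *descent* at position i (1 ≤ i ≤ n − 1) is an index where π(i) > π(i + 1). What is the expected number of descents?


Write X = Σ X_I over i = 1, …, 171, with X_I the indicator of one descent.
There are 171 indicators.
For each fixed i, the pair (π(i), π(i+1)) is a uniformly random ordered pair of distinct values from {1, …, 172}; by symmetry P[π(i) > π(i+1)] = 1/2.
By linearity: E[X] = 171 · (1/2) = (172 − 1) · (1/2) = 171/2 ≈ 85.500.

E[X] = 171/2 = 85.500.


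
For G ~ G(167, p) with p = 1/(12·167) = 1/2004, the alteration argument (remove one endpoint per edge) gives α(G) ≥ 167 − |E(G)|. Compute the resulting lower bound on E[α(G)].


E[|E(G)|] = C(167, 2)·p = 13861 · (1/2004) = 83/12.
E[α(G)] ≥ n − E[|E(G)|] = 167 − 83/12 = 1921/12.
Numerically: ≈ 160.083333.
(This is only a lower bound; the true E[α(G)] may be larger.)

E[α(G)] ≥ 1921/12 ≈ 160.083333.


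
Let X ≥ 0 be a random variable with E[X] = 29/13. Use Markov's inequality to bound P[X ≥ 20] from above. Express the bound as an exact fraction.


μ = E[X] = 29/13, a = 20.
Markov: P[X ≥ 20] ≤ μ/a = (29/13)/20 = 29/260.
Numerically: ≈ 0.111538.
(Since a = 20 > μ = 2.230769, the bound 29/260 is < 1 and informative.)

P[X ≥ 20] ≤ 29/260 ≈ 0.111538.


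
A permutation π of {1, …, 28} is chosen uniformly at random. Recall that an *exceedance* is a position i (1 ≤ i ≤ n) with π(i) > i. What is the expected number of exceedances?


Write X = Σ_{i=1}^{28} X_i, where X_i = 1_{π(i) > i}.
For each fixed i, π(i) is uniform over {1, …, 28} (marginal of a uniform permutation), so P[π(i) > i] = (n − i)/n. Summing: Σ_{i=1}^{28} (n − i)/n = (0 + 1 + … + 27)/28 = 28(28 − 1)/(2·28) = (28 − 1)/2.
Hence E[X] = Σ_{i=1}^{28} (28 − i)/28 = 27/2 ≈ 13.500000.

E[X] = 27/2 = 13.500000.


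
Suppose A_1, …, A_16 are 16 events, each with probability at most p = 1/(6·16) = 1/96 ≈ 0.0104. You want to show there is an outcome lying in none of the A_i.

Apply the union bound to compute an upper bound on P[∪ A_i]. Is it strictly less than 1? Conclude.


Union bound: P[∪_{i=1}^{16} A_i] ≤ Σ_i P[A_i] ≤ 16·p = 16·(1/96) = 1/6.
Numerically: 1/6 ≈ 0.1667.
Is 1/6 < 1? YES.
Since P[∪ A_i] ≤ 1/6 < 1, the complement has P[∩ A_i^c] ≥ 1 − 1/6 = 5/6 > 0, so some outcome avoids every A_i.

16·p = 1/6 ≈ 0.1667; existence CERTIFIED by the union bound.


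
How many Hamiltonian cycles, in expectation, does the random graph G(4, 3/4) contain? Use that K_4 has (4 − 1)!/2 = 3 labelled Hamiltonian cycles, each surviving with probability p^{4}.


K_4 has (4 − 1)!/2 = 3 labelled Hamiltonian cycles.
For each such Hamiltonian cycle H, let X_H = 1 if all 4 edges of H are present in G. Then P[X_H = 1] = p^{4} = (3/4)^{4} = 81/256.
Summing the indicators: E[X] = Σ_H E[X_H] = 3 · p^{4} = 3 · 81/256 = 243/256.
Numerically: E[X] ≈ 0.94922.

E[X] = 3 · (3/4)^{4} = 243/256 ≈ 0.94922.


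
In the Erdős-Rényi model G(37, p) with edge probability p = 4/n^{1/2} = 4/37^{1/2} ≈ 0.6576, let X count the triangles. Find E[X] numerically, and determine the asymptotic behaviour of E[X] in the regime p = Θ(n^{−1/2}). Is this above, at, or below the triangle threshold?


Number of potential triangles: C(37, 3) = 7770.
Each occurs with probability p³ ≈ (0.6576)³ ≈ 2.843658e-01.
By linearity: E[X] = C(37, 3)·p³ ≈ 7770 · 2.843658e-01 ≈ 2209.5224.
Since α = 1/2 < 1, p = c/n^{1/2} ≫ 1/n is above the triangle threshold p ~ 1/n. Asymptotically E[X] ~ (c³/6)·n^{3(1−α)} = (4³/6)·n^{1.5} → ∞; triangles are abundant w.h.p.

E[X] ≈ 2209.5224; in regime p = Θ(1/n^{1/2}) E[X] diverges (above the triangle threshold p ~ 1/n).


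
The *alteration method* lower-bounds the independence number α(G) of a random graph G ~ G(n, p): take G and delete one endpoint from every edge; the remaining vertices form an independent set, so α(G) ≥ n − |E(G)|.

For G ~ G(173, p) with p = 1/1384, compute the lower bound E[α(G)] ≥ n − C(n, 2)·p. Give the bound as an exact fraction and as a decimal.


E[|E(G)|] = C(173, 2)·p = 14878 · (1/1384) = 43/4.
E[α(G)] ≥ n − E[|E(G)|] = 173 − 43/4 = 649/4.
Numerically: ≈ 162.2500.
(This is only a lower bound; the true E[α(G)] may be larger.)

E[α(G)] ≥ 649/4 ≈ 162.2500.


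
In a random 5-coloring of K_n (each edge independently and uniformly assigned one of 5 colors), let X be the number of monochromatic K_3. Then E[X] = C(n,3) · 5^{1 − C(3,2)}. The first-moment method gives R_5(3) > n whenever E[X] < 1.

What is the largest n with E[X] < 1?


We need C(n, 3) · 5^{1 − 3} < 1, i.e. C(n, 3) < 5^{3 − 1} = 25.
Check values of n near the boundary:
  n = 4: C(4, 3) = 4; 4 < 25? YES
  n = 5: C(5, 3) = 10; 10 < 25? YES
  n = 6: C(6, 3) = 20; 20 < 25? YES
  n = 7: C(7, 3) = 35; 35 < 25? NO
The largest n with C(n, 3) < 25 is n = 6 (where E[X] = 4/5 ≈ 0.8000). Hence R_5(3) > 6, i.e. R_5(3) ≥ 7.

Largest n = 6; hence R_5(3) > 6.


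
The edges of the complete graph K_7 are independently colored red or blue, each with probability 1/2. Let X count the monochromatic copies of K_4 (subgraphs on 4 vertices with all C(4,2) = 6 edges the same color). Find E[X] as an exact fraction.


Let X = Σ_S X_S over the C(7, 4) = 35 subsets S of size 4, where X_S = 1 if the K_4 on S is monochromatic.
For a fixed S, the K_4 on S has C(4, 2) = 6 edges. P[all 6 edges red] = (1/2)^6, and likewise for blue, so P[monochromatic] = 2·(1/2)^6 = 2^{1 − 6} = 1/32.
By linearity: E[X] = C(7, 4) · 2^{1 − 6} = 35 · 1/32 = 35/32.
Numerically: E[X] ≈ 1.0938.

E[X] = C(7,4)·2^(1−C(4,2)) = 35/32 ≈ 1.0938.


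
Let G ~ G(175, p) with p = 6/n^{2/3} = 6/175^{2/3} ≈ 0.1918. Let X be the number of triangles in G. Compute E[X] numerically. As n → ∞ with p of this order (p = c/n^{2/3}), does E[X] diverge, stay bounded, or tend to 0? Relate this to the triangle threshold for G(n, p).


Number of potential triangles: C(175, 3) = 877975.
Each occurs with probability p³ ≈ (0.1918)³ ≈ 7.053061e-03.
By linearity: E[X] = C(175, 3)·p³ ≈ 877975 · 7.053061e-03 ≈ 6192.4114.
Since α = 2/3 < 1, p = c/n^{2/3} ≫ 1/n is above the triangle threshold p ~ 1/n. Asymptotically E[X] ~ (c³/6)·n^{3(1−α)} = (6³/6)·n^{1} → ∞; triangles are abundant w.h.p.

E[X] ≈ 6192.4114; in regime p = Θ(1/n^{2/3}) E[X] diverges (above the triangle threshold p ~ 1/n).


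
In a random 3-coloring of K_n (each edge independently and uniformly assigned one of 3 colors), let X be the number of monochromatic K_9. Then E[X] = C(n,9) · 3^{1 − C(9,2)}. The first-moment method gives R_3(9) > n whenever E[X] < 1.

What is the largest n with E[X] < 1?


We need C(n, 9) · 3^{1 − 36} < 1, i.e. C(n, 9) < 3^{36 − 1} = 50031545098999707.
Check values of n near the boundary:
  n = 295: C(295, 9) = 41221140106119260; 41221140106119260 < 50031545098999707? YES
  n = 296: C(296, 9) = 42513789098994080; 42513789098994080 < 50031545098999707? YES
  n = 297: C(297, 9) = 43842345008337645; 43842345008337645 < 50031545098999707? YES
  n = 298: C(298, 9) = 45207677551849890; 45207677551849890 < 50031545098999707? YES
  n = 299: C(299, 9) = 46610674441390059; 46610674441390059 < 50031545098999707? YES
  n = 300: C(300, 9) = 48052241692154700; 48052241692154700 < 50031545098999707? YES
  n = 301: C(301, 9) = 49533303936090975; 49533303936090975 < 50031545098999707? YES
  n = 302: C(302, 9) = 51054804739588650; 51054804739588650 < 50031545098999707? NO
  n = 303: C(303, 9) = 52617706925494425; 52617706925494425 < 50031545098999707? NO
  n = 304: C(304, 9) = 54222992899492560; 54222992899492560 < 50031545098999707? NO
The largest n with C(n, 9) < 50031545098999707 is n = 301 (where E[X] = 16511101312030325/16677181699666569 ≈ 0.9900415). Hence R_3(9) > 301, i.e. R_3(9) ≥ 302.

Largest n = 301; hence R_3(9) > 301.


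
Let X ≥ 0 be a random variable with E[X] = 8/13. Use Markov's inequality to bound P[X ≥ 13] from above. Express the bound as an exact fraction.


μ = E[X] = 8/13, a = 13.
Markov: P[X ≥ 13] ≤ μ/a = (8/13)/13 = 8/169.
Numerically: ≈ 0.04734.
(Since a = 13 > μ = 0.61538, the bound 8/169 is < 1 and informative.)

P[X ≥ 13] ≤ 8/169 ≈ 0.04734.


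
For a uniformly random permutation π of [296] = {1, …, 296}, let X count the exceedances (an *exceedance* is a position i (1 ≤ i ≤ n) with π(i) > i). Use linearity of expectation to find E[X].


Write X = Σ_{i=1}^{296} X_i, where X_i = 1_{π(i) > i}.
For each fixed i, π(i) is uniform over {1, …, 296} (marginal of a uniform permutation), so P[π(i) > i] = (n − i)/n. Summing: Σ_{i=1}^{296} (n − i)/n = (0 + 1 + … + 295)/296 = 296(296 − 1)/(2·296) = (296 − 1)/2.
Hence E[X] = Σ_{i=1}^{296} (296 − i)/296 = 295/2 ≈ 147.50000.

E[X] = 295/2 = 147.50000.


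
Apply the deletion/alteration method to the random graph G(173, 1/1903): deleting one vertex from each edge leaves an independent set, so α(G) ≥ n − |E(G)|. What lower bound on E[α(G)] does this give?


E[|E(G)|] = C(173, 2)·p = 14878 · (1/1903) = 86/11.
E[α(G)] ≥ n − E[|E(G)|] = 173 − 86/11 = 1817/11.
Numerically: ≈ 165.181818.
(This is only a lower bound; the true E[α(G)] may be larger.)

E[α(G)] ≥ 1817/11 ≈ 165.181818.


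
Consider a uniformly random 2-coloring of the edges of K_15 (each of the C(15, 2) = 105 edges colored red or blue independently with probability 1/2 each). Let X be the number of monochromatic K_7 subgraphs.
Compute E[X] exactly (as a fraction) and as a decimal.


Let X = Σ_S X_S over the C(15, 7) = 6435 subsets S of size 7, where X_S = 1 if the K_7 on S is monochromatic.
For a fixed S, the K_7 on S has C(7, 2) = 21 edges. P[all 21 edges red] = (1/2)^21, and likewise for blue, so P[monochromatic] = 2·(1/2)^21 = 2^{1 − 21} = 1/1048576.
By linearity of expectation: E[X] = C(15, 7) · 2^{1 − 21} = 6435 · 1/1048576 = 6435/1048576.
Numerically: E[X] ≈ 0.00614.

E[X] = C(15,7)·2^(1−C(7,2)) = 6435/1048576 ≈ 0.00614.


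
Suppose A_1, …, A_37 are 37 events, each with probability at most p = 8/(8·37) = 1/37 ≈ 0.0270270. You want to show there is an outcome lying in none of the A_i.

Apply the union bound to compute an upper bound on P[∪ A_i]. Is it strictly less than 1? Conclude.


Union bound: P[∪_{i=1}^{37} A_i] ≤ Σ_i P[A_i] ≤ 37·p = 37·(1/37) = 1.
Numerically: 1 ≈ 1.0000000.
Is 1 < 1? NO.
Since the bound 1 is ≥ 1, the union bound is uninformative here; it does NOT by itself certify existence.

37·p = 1 ≈ 1.0000000; existence NOT certified by the union bound.


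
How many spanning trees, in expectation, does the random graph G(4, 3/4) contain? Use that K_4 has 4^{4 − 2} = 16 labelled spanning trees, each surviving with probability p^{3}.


K_4 has 4^{4 − 2} = 16 labelled spanning trees.
For each such spanning tree H, let X_H = 1 if all 3 edges of H are present in G. Then P[X_H = 1] = p^{3} = (3/4)^{3} = 27/64.
Summing the indicators: E[X] = Σ_H E[X_H] = 16 · p^{3} = 16 · 27/64 = 27/4.
Numerically: E[X] ≈ 6.75.

E[X] = 16 · (3/4)^{3} = 27/4 ≈ 6.75.


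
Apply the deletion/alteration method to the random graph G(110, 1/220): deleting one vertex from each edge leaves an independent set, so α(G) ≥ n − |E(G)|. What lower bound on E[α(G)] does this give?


E[|E(G)|] = C(110, 2)·p = 5995 · (1/220) = 109/4.
E[α(G)] ≥ n − E[|E(G)|] = 110 − 109/4 = 331/4.
Numerically: ≈ 82.7500.
(This is only a lower bound; the true E[α(G)] may be larger.)

E[α(G)] ≥ 331/4 ≈ 82.7500.


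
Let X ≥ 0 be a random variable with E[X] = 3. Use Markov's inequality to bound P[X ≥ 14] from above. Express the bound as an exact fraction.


μ = E[X] = 3, a = 14.
Markov: P[X ≥ 14] ≤ μ/a = (3)/14 = 3/14.
Numerically: ≈ 0.21429.
(Since a = 14 > μ = 3.00000, the bound 3/14 is < 1 and informative.)

P[X ≥ 14] ≤ 3/14 ≈ 0.21429.


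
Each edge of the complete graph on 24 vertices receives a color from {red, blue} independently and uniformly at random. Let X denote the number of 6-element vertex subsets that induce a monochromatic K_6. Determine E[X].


Let X = Σ_S X_S over the C(24, 6) = 134596 subsets S of size 6, where X_S = 1 if the K_6 on S is monochromatic.
For a fixed S, the K_6 on S has C(6, 2) = 15 edges. P[all 15 edges red] = (1/2)^15, and likewise for blue, so P[monochromatic] = 2·(1/2)^15 = 2^{1 − 15} = 1/16384.
Summing: E[X] = C(24, 6) · 2^{1 − 15} = 134596 · 1/16384 = 33649/4096.
Numerically: E[X] ≈ 8.215.

E[X] = C(24,6)·2^(1−C(6,2)) = 33649/4096 ≈ 8.215.


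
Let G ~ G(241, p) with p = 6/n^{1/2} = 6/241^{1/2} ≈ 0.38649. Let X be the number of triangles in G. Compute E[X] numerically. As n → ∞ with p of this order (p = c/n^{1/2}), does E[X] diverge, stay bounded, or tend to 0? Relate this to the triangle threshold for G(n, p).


Number of potential triangles: C(241, 3) = 2303960.
Each occurs with probability p³ ≈ (0.38649)³ ≈ 5.7733540e-02.
By linearity: E[X] = C(241, 3)·p³ ≈ 2303960 · 5.7733540e-02 ≈ 133015.76673.
Since α = 1/2 < 1, p = c/n^{1/2} ≫ 1/n is above the triangle threshold p ~ 1/n. Asymptotically E[X] ~ (c³/6)·n^{3(1−α)} = (6³/6)·n^{1.5} → ∞; triangles are abundant w.h.p.

E[X] ≈ 133015.76673; in regime p = Θ(1/n^{1/2}) E[X] diverges (above the triangle threshold p ~ 1/n).


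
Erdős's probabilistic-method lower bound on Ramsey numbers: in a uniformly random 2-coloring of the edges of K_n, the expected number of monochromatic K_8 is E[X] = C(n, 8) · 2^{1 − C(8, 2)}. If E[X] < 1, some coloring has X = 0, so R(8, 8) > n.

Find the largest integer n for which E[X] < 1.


We need C(n, 8) · 2^{1 − 28} < 1, i.e. C(n, 8) < 2^{28 − 1} = 134217728.
Check values of n near the boundary:
  n = 37: C(37, 8) = 38608020; 38608020 < 134217728? YES
  n = 38: C(38, 8) = 48903492; 48903492 < 134217728? YES
  n = 39: C(39, 8) = 61523748; 61523748 < 134217728? YES
  n = 40: C(40, 8) = 76904685; 76904685 < 134217728? YES
  n = 41: C(41, 8) = 95548245; 95548245 < 134217728? YES
  n = 42: C(42, 8) = 118030185; 118030185 < 134217728? YES
  n = 43: C(43, 8) = 145008513; 145008513 < 134217728? NO
The largest n with C(n, 8) < 134217728 is n = 42 (where E[X] = 118030185/134217728 ≈ 0.879). Hence R(8, 8) > 42, i.e. R(8, 8) ≥ 43.

Largest n = 42; hence R(8, 8) > 42.


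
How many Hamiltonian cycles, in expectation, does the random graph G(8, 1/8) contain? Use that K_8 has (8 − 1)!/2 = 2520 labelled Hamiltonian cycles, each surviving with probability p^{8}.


K_8 has (8 − 1)!/2 = 2520 labelled Hamiltonian cycles.
For each such Hamiltonian cycle H, let X_H = 1 if all 8 edges of H are present in G. Then P[X_H = 1] = p^{8} = (1/8)^{8} = 1/16777216.
By linearity: E[X] = Σ_H E[X_H] = 2520 · p^{8} = 2520 · 1/16777216 = 315/2097152.
Numerically: E[X] ≈ 0.00015.

E[X] = 2520 · (1/8)^{8} = 315/2097152 ≈ 0.00015.


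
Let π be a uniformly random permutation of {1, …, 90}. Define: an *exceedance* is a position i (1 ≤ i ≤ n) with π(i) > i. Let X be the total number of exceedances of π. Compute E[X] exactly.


Write X = Σ_{i=1}^{90} X_i, where X_i = 1_{π(i) > i}.
For each fixed i, π(i) is uniform over {1, …, 90} (marginal of a uniform permutation), so P[π(i) > i] = (n − i)/n. Summing: Σ_{i=1}^{90} (n − i)/n = (0 + 1 + … + 89)/90 = 90(90 − 1)/(2·90) = (90 − 1)/2.
Hence E[X] = Σ_{i=1}^{90} (90 − i)/90 = 89/2 ≈ 44.50000.

E[X] = 89/2 = 44.50000.


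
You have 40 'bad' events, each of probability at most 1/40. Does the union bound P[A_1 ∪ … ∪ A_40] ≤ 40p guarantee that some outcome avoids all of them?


Union bound: P[∪_{i=1}^{40} A_i] ≤ Σ_i P[A_i] ≤ 40·p = 40·(1/40) = 1.
Numerically: 1 ≈ 1.00000.
Is 1 < 1? NO.
Since the bound 1 is ≥ 1, the union bound is uninformative here; it does NOT by itself certify existence.

40·p = 1 ≈ 1.00000; existence NOT certified by the union bound.


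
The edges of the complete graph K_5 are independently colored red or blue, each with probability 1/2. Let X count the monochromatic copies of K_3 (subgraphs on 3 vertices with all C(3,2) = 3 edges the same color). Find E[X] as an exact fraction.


Let X = Σ_S X_S over the C(5, 3) = 10 subsets S of size 3, where X_S = 1 if the K_3 on S is monochromatic.
For a fixed S, the K_3 on S has C(3, 2) = 3 edges. P[all 3 edges red] = (1/2)^3, and likewise for blue, so P[monochromatic] = 2·(1/2)^3 = 2^{1 − 3} = 1/4.
By linearity: E[X] = C(5, 3) · 2^{1 − 3} = 10 · 1/4 = 5/2.
Numerically: E[X] ≈ 2.500.

E[X] = C(5,3)·2^(1−C(3,2)) = 5/2 ≈ 2.500.


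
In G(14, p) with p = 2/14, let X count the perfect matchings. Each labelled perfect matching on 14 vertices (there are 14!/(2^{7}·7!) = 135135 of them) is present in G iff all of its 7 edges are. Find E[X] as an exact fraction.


K_14 has 14!/(2^{7}·7!) = 135135 labelled perfect matchings.
For each such perfect matching H, let X_H = 1 if all 7 edges of H are present in G. Then P[X_H = 1] = p^{7} = (1/7)^{7} = 1/823543.
By linearity of expectation: E[X] = Σ_H E[X_H] = 135135 · p^{7} = 135135 · 1/823543 = 19305/117649.
Numerically: E[X] ≈ 0.16409.

E[X] = 135135 · (1/7)^{7} = 19305/117649 ≈ 0.16409.


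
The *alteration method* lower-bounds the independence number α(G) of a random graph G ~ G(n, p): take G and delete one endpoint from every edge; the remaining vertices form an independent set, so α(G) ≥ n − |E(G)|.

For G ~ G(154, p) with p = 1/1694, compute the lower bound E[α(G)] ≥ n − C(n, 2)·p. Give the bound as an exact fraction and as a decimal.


E[|E(G)|] = C(154, 2)·p = 11781 · (1/1694) = 153/22.
E[α(G)] ≥ n − E[|E(G)|] = 154 − 153/22 = 3235/22.
Numerically: ≈ 147.045.
(This is only a lower bound; the true E[α(G)] may be larger.)

E[α(G)] ≥ 3235/22 ≈ 147.045.


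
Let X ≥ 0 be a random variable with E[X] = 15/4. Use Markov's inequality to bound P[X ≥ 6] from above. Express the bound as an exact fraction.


μ = E[X] = 15/4, a = 6.
Markov: P[X ≥ 6] ≤ μ/a = (15/4)/6 = 5/8.
Numerically: ≈ 0.625000.
(Since a = 6 > μ = 3.750000, the bound 5/8 is < 1 and informative.)

P[X ≥ 6] ≤ 5/8 ≈ 0.625000.


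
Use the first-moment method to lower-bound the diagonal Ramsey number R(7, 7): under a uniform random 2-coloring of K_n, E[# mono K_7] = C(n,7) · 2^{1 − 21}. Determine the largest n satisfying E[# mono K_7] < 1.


We need C(n, 7) · 2^{1 − 21} < 1, i.e. C(n, 7) < 2^{21 − 1} = 1048576.
Check values of n near the boundary:
  n = 23: C(23, 7) = 245157; 245157 < 1048576? YES
  n = 24: C(24, 7) = 346104; 346104 < 1048576? YES
  n = 25: C(25, 7) = 480700; 480700 < 1048576? YES
  n = 26: C(26, 7) = 657800; 657800 < 1048576? YES
  n = 27: C(27, 7) = 888030; 888030 < 1048576? YES
  n = 28: C(28, 7) = 1184040; 1184040 < 1048576? NO
  n = 29: C(29, 7) = 1560780; 1560780 < 1048576? NO
The largest n with C(n, 7) < 1048576 is n = 27 (where E[X] = 444015/524288 ≈ 0.847). Hence R(7, 7) > 27, i.e. R(7, 7) ≥ 28.

Largest n = 27; hence R(7, 7) > 27.


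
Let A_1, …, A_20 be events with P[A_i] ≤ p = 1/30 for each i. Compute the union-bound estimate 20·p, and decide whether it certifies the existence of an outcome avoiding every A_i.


Union bound: P[∪_{i=1}^{20} A_i] ≤ Σ_i P[A_i] ≤ 20·p = 20·(1/30) = 2/3.
Numerically: 2/3 ≈ 0.6666667.
Is 2/3 < 1? YES.
Since P[∪ A_i] ≤ 2/3 < 1, the complement has P[∩ A_i^c] ≥ 1 − 2/3 = 1/3 > 0, so some outcome avoids every A_i.

20·p = 2/3 ≈ 0.6666667; existence CERTIFIED by the union bound.


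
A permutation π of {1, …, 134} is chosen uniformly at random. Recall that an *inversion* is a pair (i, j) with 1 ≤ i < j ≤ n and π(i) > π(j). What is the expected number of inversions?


Write X = Σ X_I over the C(134, 2) = 8911 pairs i < j, with X_I the indicator of one inversion.
There are 8911 indicators.
For each fixed pair i < j, the values π(i) and π(j) are two distinct elements of {1, …, 134} in uniformly random order; by symmetry P[π(i) > π(j)] = 1/2.
By linearity: E[X] = 8911 · (1/2) = C(134, 2) · (1/2) = 8911/2 = 8911/2 ≈ 4455.5000.

E[X] = 8911/2 = 4455.5000.


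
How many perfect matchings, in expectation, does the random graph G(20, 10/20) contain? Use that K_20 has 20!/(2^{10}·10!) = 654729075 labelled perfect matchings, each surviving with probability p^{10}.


K_20 has 20!/(2^{10}·10!) = 654729075 labelled perfect matchings.
For each such perfect matching H, let X_H = 1 if all 10 edges of H are present in G. Then P[X_H = 1] = p^{10} = (1/2)^{10} = 1/1024.
By linearity of expectation: E[X] = Σ_H E[X_H] = 654729075 · p^{10} = 654729075 · 1/1024 = 654729075/1024.
Numerically: E[X] ≈ 6.394e+05.

E[X] = 654729075 · (1/2)^{10} = 654729075/1024 ≈ 6.394e+05.


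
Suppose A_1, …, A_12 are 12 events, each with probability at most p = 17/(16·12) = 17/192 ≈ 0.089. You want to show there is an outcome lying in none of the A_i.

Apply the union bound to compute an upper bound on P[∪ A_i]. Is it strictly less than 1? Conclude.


Union bound: P[∪_{i=1}^{12} A_i] ≤ Σ_i P[A_i] ≤ 12·p = 12·(17/192) = 17/16.
Numerically: 17/16 ≈ 1.062.
Is 17/16 < 1? NO.
Since the bound 17/16 is ≥ 1, the union bound is uninformative here; it does NOT by itself certify existence.

12·p = 17/16 ≈ 1.062; existence NOT certified by the union bound.


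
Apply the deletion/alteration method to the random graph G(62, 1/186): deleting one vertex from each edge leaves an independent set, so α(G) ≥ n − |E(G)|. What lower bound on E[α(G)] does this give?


E[|E(G)|] = C(62, 2)·p = 1891 · (1/186) = 61/6.
E[α(G)] ≥ n − E[|E(G)|] = 62 − 61/6 = 311/6.
Numerically: ≈ 51.83333.
(This is only a lower bound; the true E[α(G)] may be larger.)

E[α(G)] ≥ 311/6 ≈ 51.83333.


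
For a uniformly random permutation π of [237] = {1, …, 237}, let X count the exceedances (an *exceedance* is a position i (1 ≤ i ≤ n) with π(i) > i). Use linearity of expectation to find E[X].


Write X = Σ_{i=1}^{237} X_i, where X_i = 1_{π(i) > i}.
For each fixed i, π(i) is uniform over {1, …, 237} (marginal of a uniform permutation), so P[π(i) > i] = (n − i)/n. Summing: Σ_{i=1}^{237} (n − i)/n = (0 + 1 + … + 236)/237 = 237(237 − 1)/(2·237) = (237 − 1)/2.
Hence E[X] = Σ_{i=1}^{237} (237 − i)/237 = 118 ≈ 118.000000.

E[X] = 118 = 118.000000.


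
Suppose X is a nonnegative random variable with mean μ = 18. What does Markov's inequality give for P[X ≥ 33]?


μ = E[X] = 18, a = 33.
Markov: P[X ≥ 33] ≤ μ/a = (18)/33 = 6/11.
Numerically: ≈ 0.54545.
(Since a = 33 > μ = 18.00000, the bound 6/11 is < 1 and informative.)

P[X ≥ 33] ≤ 6/11 ≈ 0.54545.


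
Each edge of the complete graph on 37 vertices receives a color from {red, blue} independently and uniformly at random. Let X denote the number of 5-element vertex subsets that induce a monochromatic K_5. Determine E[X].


Let X = Σ_S X_S over the C(37, 5) = 435897 subsets S of size 5, where X_S = 1 if the K_5 on S is monochromatic.
For a fixed S, the K_5 on S has C(5, 2) = 10 edges. P[all 10 edges red] = (1/2)^10, and likewise for blue, so P[monochromatic] = 2·(1/2)^10 = 2^{1 − 10} = 1/512.
By linearity: E[X] = C(37, 5) · 2^{1 − 10} = 435897 · 1/512 = 435897/512.
Numerically: E[X] ≈ 851.3613.

E[X] = C(37,5)·2^(1−C(5,2)) = 435897/512 ≈ 851.3613.


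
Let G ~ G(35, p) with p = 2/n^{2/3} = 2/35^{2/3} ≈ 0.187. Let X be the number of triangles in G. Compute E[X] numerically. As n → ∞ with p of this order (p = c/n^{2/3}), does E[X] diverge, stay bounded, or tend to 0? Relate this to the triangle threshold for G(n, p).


Number of potential triangles: C(35, 3) = 6545.
Each occurs with probability p³ ≈ (0.187)³ ≈ 6.53061e-03.
By linearity: E[X] = C(35, 3)·p³ ≈ 6545 · 6.53061e-03 ≈ 42.743.
Since α = 2/3 < 1, p = c/n^{2/3} ≫ 1/n is above the triangle threshold p ~ 1/n. Asymptotically E[X] ~ (c³/6)·n^{3(1−α)} = (2³/6)·n^{1} → ∞; triangles are abundant w.h.p.

E[X] ≈ 42.743; in regime p = Θ(1/n^{2/3}) E[X] diverges (above the triangle threshold p ~ 1/n).


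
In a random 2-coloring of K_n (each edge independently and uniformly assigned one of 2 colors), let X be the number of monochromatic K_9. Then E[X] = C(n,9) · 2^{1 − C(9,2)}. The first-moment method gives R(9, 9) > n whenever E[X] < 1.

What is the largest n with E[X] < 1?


We need C(n, 9) · 2^{1 − 36} < 1, i.e. C(n, 9) < 2^{36 − 1} = 34359738368.
Check values of n near the boundary:
  n = 59: C(59, 9) = 12565671261; 12565671261 < 34359738368? YES
  n = 60: C(60, 9) = 14783142660; 14783142660 < 34359738368? YES
  n = 61: C(61, 9) = 17341763505; 17341763505 < 34359738368? YES
  n = 62: C(62, 9) = 20286591270; 20286591270 < 34359738368? YES
  n = 63: C(63, 9) = 23667689815; 23667689815 < 34359738368? YES
  n = 64: C(64, 9) = 27540584512; 27540584512 < 34359738368? YES
  n = 65: C(65, 9) = 31966749880; 31966749880 < 34359738368? YES
  n = 66: C(66, 9) = 37014131440; 37014131440 < 34359738368? NO
  n = 67: C(67, 9) = 42757703560; 42757703560 < 34359738368? NO
The largest n with C(n, 9) < 34359738368 is n = 65 (where E[X] = 3995843735/4294967296 ≈ 0.9304). Hence R(9, 9) > 65, i.e. R(9, 9) ≥ 66.

Largest n = 65; hence R(9, 9) > 65.


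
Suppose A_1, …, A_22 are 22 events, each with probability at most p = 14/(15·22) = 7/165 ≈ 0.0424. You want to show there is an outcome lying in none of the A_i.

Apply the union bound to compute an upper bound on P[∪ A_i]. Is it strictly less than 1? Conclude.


Union bound: P[∪_{i=1}^{22} A_i] ≤ Σ_i P[A_i] ≤ 22·p = 22·(7/165) = 14/15.
Numerically: 14/15 ≈ 0.9333.
Is 14/15 < 1? YES.
Since P[∪ A_i] ≤ 14/15 < 1, the complement has P[∩ A_i^c] ≥ 1 − 14/15 = 1/15 > 0, so some outcome avoids every A_i.

22·p = 14/15 ≈ 0.9333; existence CERTIFIED by the union bound.


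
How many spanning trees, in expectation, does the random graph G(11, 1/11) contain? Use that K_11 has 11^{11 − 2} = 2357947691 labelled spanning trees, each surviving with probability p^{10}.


K_11 has 11^{11 − 2} = 2357947691 labelled spanning trees.
For each such spanning tree H, let X_H = 1 if all 10 edges of H are present in G. Then P[X_H = 1] = p^{10} = (1/11)^{10} = 1/25937424601.
Summing the indicators: E[X] = Σ_H E[X_H] = 2357947691 · p^{10} = 2357947691 · 1/25937424601 = 1/11.
Numerically: E[X] ≈ 0.09091.

E[X] = 2357947691 · (1/11)^{10} = 1/11 ≈ 0.09091.


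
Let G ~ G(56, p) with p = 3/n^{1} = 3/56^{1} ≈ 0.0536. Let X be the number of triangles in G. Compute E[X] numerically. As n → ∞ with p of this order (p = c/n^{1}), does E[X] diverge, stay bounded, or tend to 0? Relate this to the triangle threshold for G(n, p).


Number of potential triangles: C(56, 3) = 27720.
Each occurs with probability p³ ≈ (0.0536)³ ≈ 1.53745e-04.
By linearity: E[X] = C(56, 3)·p³ ≈ 27720 · 1.53745e-04 ≈ 4.262.
Here α = 1, so p = 3/n is exactly at the triangle threshold p ~ 1/n. Asymptotically E[X] → c³/6 = 3³/6 = 9/2 ≈ 4.500, a bounded constant. In this regime the triangle count is asymptotically Poisson(c³/6).

E[X] ≈ 4.262; in regime p = Θ(1/n^{1}) E[X] stays bounded (at the triangle threshold p ~ 1/n).


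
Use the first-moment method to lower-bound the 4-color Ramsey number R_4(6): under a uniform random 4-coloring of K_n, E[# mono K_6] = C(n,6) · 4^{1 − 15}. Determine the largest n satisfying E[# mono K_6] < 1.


We need C(n, 6) · 4^{1 − 15} < 1, i.e. C(n, 6) < 4^{15 − 1} = 268435456.
Check values of n near the boundary:
  n = 72: C(72, 6) = 156238908; 156238908 < 268435456? YES
  n = 73: C(73, 6) = 170230452; 170230452 < 268435456? YES
  n = 74: C(74, 6) = 185250786; 185250786 < 268435456? YES
  n = 75: C(75, 6) = 201359550; 201359550 < 268435456? YES
  n = 76: C(76, 6) = 218618940; 218618940 < 268435456? YES
  n = 77: C(77, 6) = 237093780; 237093780 < 268435456? YES
  n = 78: C(78, 6) = 256851595; 256851595 < 268435456? YES
  n = 79: C(79, 6) = 277962685; 277962685 < 268435456? NO
  n = 80: C(80, 6) = 300500200; 300500200 < 268435456? NO
The largest n with C(n, 6) < 268435456 is n = 78 (where E[X] = 256851595/268435456 ≈ 0.95685). Hence R_4(6) > 78, i.e. R_4(6) ≥ 79.

Largest n = 78; hence R_4(6) > 78.


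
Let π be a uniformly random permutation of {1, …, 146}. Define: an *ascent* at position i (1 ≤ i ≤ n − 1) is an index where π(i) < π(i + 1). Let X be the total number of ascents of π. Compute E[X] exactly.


Write X = Σ X_I over i = 1, …, 145, with X_I the indicator of one ascent.
There are 145 indicators.
For each fixed i, the pair (π(i), π(i+1)) is a uniformly random ordered pair of distinct values from {1, …, 146}; by symmetry P[π(i) < π(i+1)] = 1/2.
By linearity: E[X] = 145 · (1/2) = (146 − 1) · (1/2) = 145/2 ≈ 72.500.

E[X] = 145/2 = 72.500.


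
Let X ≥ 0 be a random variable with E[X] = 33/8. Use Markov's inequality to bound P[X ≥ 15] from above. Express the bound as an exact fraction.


μ = E[X] = 33/8, a = 15.
Markov: P[X ≥ 15] ≤ μ/a = (33/8)/15 = 11/40.
Numerically: ≈ 0.27500.
(Since a = 15 > μ = 4.12500, the bound 11/40 is < 1 and informative.)

P[X ≥ 15] ≤ 11/40 ≈ 0.27500.


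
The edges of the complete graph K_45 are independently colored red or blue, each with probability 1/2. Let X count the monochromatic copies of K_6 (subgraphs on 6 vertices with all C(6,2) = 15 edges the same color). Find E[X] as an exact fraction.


Let X = Σ_S X_S over the C(45, 6) = 8145060 subsets S of size 6, where X_S = 1 if the K_6 on S is monochromatic.
For a fixed S, the K_6 on S has C(6, 2) = 15 edges. P[all 15 edges red] = (1/2)^15, and likewise for blue, so P[monochromatic] = 2·(1/2)^15 = 2^{1 − 15} = 1/16384.
Summing: E[X] = C(45, 6) · 2^{1 − 15} = 8145060 · 1/16384 = 2036265/4096.
Numerically: E[X] ≈ 497.1350.

E[X] = C(45,6)·2^(1−C(6,2)) = 2036265/4096 ≈ 497.1350.


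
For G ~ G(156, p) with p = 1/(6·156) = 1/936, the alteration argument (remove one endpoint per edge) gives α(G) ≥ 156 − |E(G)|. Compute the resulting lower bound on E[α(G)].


E[|E(G)|] = C(156, 2)·p = 12090 · (1/936) = 155/12.
E[α(G)] ≥ n − E[|E(G)|] = 156 − 155/12 = 1717/12.
Numerically: ≈ 143.0833.
(This is only a lower bound; the true E[α(G)] may be larger.)

E[α(G)] ≥ 1717/12 ≈ 143.0833.


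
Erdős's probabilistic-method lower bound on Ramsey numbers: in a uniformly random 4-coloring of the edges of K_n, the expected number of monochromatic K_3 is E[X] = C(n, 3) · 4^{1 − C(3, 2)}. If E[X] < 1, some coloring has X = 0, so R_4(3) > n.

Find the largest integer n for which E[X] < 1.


We need C(n, 3) · 4^{1 − 3} < 1, i.e. C(n, 3) < 4^{3 − 1} = 16.
Check values of n near the boundary:
  n = 3: C(3, 3) = 1; 1 < 16? YES
  n = 4: C(4, 3) = 4; 4 < 16? YES
  n = 5: C(5, 3) = 10; 10 < 16? YES
  n = 6: C(6, 3) = 20; 20 < 16? NO
  n = 7: C(7, 3) = 35; 35 < 16? NO
The largest n with C(n, 3) < 16 is n = 5 (where E[X] = 5/8 ≈ 0.625). Hence R_4(3) > 5, i.e. R_4(3) ≥ 6.

Largest n = 5; hence R_4(3) > 5.


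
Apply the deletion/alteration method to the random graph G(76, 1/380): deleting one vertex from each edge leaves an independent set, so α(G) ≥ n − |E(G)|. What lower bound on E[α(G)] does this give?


E[|E(G)|] = C(76, 2)·p = 2850 · (1/380) = 15/2.
E[α(G)] ≥ n − E[|E(G)|] = 76 − 15/2 = 137/2.
Numerically: ≈ 68.500.
(This is only a lower bound; the true E[α(G)] may be larger.)

E[α(G)] ≥ 137/2 ≈ 68.500.


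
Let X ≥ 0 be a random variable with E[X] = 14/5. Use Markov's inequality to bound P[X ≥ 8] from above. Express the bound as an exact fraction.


μ = E[X] = 14/5, a = 8.
Markov: P[X ≥ 8] ≤ μ/a = (14/5)/8 = 7/20.
Numerically: ≈ 0.3500.
(Since a = 8 > μ = 2.8000, the bound 7/20 is < 1 and informative.)

P[X ≥ 8] ≤ 7/20 ≈ 0.3500.


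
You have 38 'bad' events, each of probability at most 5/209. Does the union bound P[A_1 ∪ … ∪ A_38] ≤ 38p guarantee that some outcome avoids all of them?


Union bound: P[∪_{i=1}^{38} A_i] ≤ Σ_i P[A_i] ≤ 38·p = 38·(5/209) = 10/11.
Numerically: 10/11 ≈ 0.9090909.
Is 10/11 < 1? YES.
Since P[∪ A_i] ≤ 10/11 < 1, the complement has P[∩ A_i^c] ≥ 1 − 10/11 = 1/11 > 0, so some outcome avoids every A_i.

38·p = 10/11 ≈ 0.9090909; existence CERTIFIED by the union bound.


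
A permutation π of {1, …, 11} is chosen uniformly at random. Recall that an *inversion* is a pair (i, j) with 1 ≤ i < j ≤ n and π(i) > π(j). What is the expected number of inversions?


Write X = Σ X_I over the C(11, 2) = 55 pairs i < j, with X_I the indicator of one inversion.
There are 55 indicators.
For each fixed pair i < j, the values π(i) and π(j) are two distinct elements of {1, …, 11} in uniformly random order; by symmetry P[π(i) > π(j)] = 1/2.
By linearity: E[X] = 55 · (1/2) = C(11, 2) · (1/2) = 55/2 = 55/2 ≈ 27.500000.

E[X] = 55/2 = 27.500000.
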